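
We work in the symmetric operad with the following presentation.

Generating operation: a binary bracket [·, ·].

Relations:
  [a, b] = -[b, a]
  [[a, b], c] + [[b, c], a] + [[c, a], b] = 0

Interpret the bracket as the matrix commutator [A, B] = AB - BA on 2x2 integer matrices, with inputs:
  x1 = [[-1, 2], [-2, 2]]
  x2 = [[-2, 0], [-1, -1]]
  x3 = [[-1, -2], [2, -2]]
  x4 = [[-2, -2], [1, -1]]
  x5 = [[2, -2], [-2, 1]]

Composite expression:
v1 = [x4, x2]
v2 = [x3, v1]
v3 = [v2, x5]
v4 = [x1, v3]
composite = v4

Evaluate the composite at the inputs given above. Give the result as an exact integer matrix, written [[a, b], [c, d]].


[[8, 82], [94, -8]]

[x4, x2] = [[2, -2], [-2, -2]]
[x3, [x4, x2]] = [[8, 6], [10, -8]]
[[x3, [x4, x2]], x5] = [[8, -38], [42, -8]]
[x1, [[x3, [x4, x2]], x5]] = [[8, 82], [94, -8]]


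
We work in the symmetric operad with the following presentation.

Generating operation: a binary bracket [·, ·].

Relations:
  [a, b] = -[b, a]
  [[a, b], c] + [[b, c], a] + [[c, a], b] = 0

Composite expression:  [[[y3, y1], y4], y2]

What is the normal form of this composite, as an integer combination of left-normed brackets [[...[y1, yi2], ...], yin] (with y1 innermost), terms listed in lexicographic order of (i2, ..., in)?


-[[[y1, y3], y4], y2]

Expand each bracket as ab - ba; the y1-initial words give the coefficients.
Composite bracket: [[[y3, y1], y4], y2]
Full expansion: 8 signed words from ab - ba (2^3 = 8).
Keep just the words that open with y1:
  y1y3y4y2 appears with sign -1, giving the term -[[[y1, y3], y4], y2]


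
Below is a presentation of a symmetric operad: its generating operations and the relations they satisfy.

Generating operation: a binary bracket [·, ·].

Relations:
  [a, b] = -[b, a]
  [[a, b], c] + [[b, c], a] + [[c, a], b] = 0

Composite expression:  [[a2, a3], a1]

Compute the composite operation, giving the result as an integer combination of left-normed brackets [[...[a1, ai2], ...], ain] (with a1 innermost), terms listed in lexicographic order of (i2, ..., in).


-[[a1, a2], a3] + [[a1, a3], a2]

Skip Jacobi rewriting: expand, keep a1-initial words, read off terms.
Composite bracket: [[a2, a3], a1]
Each bracket splits as ab - ba, giving 4 signed words (2^2 = 4).
Collect the words opening with a1:
  sign of a1a2a3 is -1, so it contributes -[[a1, a2], a3]
  sign of a1a3a2 is +1, so it contributes +[[a1, a3], a2]


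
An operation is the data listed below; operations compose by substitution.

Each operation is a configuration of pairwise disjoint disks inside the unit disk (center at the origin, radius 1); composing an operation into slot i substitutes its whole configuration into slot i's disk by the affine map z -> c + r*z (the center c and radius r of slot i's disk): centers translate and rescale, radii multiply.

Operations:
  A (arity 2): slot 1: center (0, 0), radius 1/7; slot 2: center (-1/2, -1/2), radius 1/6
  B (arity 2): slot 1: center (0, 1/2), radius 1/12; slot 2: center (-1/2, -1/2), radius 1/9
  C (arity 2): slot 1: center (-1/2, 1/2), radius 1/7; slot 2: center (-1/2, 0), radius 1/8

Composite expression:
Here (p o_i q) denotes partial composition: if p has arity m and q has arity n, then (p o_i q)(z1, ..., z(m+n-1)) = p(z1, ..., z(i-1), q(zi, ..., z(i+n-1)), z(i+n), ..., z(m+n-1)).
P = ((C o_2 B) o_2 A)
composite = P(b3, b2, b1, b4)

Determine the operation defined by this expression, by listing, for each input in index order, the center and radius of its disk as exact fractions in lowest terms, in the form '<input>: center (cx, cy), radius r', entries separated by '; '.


b1: center (-97/192, 11/192), radius 1/576; b2: center (-1/2, 1/16), radius 1/672; b3: center (-1/2, 1/2), radius 1/7; b4: center (-9/16, -1/16), radius 1/72

Affine substitution under C: radii multiply and b-centers shift.
tracing b3 down its 1-map path: center (-1/2, 1/2), radius 1/7
tracing b2 down its 3-map path: center (-1/2, 1/16), radius 1/672
tracing b1 down its 3-map path: center (-97/192, 11/192), radius 1/576
tracing b4 down its 2-map path: center (-9/16, -1/16), radius 1/72


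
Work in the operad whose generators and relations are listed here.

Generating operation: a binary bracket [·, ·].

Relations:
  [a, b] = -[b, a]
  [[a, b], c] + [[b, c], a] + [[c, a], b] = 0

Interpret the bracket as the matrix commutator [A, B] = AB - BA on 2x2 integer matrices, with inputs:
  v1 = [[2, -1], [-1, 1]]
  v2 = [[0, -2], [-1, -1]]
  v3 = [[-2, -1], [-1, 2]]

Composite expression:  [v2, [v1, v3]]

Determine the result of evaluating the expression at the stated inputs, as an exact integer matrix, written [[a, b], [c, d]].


[v1, v3] = [[0, -5], [5, 0]]
[v2, [v1, v3]] = [[-15, -5], [-5, 15]]

[[-15, -5], [-5, 15]]


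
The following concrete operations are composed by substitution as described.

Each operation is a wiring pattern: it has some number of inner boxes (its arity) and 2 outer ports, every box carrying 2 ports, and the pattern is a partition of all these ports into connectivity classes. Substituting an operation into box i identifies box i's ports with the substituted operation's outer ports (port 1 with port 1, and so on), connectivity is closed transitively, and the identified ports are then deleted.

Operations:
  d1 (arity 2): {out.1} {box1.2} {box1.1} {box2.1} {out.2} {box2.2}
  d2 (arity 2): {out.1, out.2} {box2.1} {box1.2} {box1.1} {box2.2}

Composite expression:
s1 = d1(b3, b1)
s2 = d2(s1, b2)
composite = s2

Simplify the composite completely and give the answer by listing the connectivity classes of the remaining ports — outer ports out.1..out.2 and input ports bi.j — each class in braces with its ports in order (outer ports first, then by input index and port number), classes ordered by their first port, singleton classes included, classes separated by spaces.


Reachability decides: close wires over d2-identified ports.
after d1, the pattern on (b3, b1) reads {out.1} {out.2} {b1.1} {b1.2} {b3.1} {b3.2} (out.j = its outer ports)
after d2, the pattern on (b3, b1, b2) reads {out.1, out.2} {b1.1} {b1.2} {b2.1} {b2.2} {b3.1} {b3.2} (out.j = its outer ports)

{out.1, out.2} {b1.1} {b1.2} {b2.1} {b2.2} {b3.1} {b3.2}


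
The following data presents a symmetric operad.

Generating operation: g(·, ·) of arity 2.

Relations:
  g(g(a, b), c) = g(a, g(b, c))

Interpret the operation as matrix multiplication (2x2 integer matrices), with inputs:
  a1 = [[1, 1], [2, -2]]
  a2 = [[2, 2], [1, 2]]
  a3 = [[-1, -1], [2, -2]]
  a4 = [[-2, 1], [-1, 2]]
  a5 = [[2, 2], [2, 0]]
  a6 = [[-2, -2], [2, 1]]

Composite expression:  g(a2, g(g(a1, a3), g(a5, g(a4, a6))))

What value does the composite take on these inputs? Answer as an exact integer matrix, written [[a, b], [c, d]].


g(a1, a3) = [[1, -3], [-6, 2]]
g(a4, a6) = [[6, 5], [6, 4]]
g(a5, g(a4, a6)) = [[24, 18], [12, 10]]
g(g(a1, a3), g(a5, g(a4, a6))) = [[-12, -12], [-120, -88]]
g(a2, g(g(a1, a3), g(a5, g(a4, a6)))) = [[-264, -200], [-252, -188]]

[[-264, -200], [-252, -188]]


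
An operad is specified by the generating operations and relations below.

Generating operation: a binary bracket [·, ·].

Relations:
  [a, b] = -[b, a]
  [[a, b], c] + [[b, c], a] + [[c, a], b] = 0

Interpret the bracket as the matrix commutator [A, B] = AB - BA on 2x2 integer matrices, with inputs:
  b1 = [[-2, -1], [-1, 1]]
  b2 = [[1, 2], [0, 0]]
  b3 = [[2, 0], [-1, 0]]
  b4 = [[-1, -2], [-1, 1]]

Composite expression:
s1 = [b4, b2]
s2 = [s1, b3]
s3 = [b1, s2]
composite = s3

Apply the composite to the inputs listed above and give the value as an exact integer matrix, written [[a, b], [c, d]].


[b4, b2] = [[2, -2], [-1, -2]]
[[b4, b2], b3] = [[2, 4], [2, -2]]
[b1, [[b4, b2], b3]] = [[2, -8], [2, -2]]

[[2, -8], [2, -2]]


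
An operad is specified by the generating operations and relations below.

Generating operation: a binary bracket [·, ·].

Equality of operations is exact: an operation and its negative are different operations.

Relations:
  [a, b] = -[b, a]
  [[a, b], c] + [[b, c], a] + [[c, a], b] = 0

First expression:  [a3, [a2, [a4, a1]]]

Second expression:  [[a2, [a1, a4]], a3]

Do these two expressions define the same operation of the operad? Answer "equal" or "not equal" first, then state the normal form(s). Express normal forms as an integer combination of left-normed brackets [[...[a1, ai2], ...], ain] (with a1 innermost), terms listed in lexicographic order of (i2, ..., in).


equal — both sides give -[[[a1, a4], a2], a3]

The first expression reduces to -[[[a1, a4], a2], a3]
The second expression reduces to -[[[a1, a4], a2], a3]
Both agree, so they are equal.


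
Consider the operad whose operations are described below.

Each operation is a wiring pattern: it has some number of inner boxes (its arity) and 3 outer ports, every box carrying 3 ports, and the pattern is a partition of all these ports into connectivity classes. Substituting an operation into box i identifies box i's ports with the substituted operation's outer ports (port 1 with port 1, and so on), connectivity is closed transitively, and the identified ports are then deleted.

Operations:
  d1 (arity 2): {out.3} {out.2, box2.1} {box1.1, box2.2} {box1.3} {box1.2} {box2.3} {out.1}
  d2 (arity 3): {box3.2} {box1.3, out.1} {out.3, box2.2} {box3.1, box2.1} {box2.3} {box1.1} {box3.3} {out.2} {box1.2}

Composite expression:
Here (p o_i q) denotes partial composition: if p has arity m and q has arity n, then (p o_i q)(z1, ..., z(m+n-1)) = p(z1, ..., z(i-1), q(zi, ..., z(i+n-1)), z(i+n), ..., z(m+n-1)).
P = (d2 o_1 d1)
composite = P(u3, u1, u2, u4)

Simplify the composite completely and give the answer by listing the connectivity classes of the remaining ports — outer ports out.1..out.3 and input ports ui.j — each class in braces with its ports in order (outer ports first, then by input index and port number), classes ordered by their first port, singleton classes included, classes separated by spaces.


{out.1} {out.2} {out.3, u2.2} {u1.1} {u1.2, u3.1} {u1.3} {u2.1, u4.1} {u2.3} {u3.2} {u3.3} {u4.2} {u4.3}

Substituting into d2 glues patterns; closure does the rest.
composing d1 on (u3, u1), with out.j its own outer ports: {out.1} {out.2, u1.1} {out.3} {u1.2, u3.1} {u1.3} {u3.2} {u3.3}
composing d2 on (u3, u1, u2, u4), with out.j its own outer ports: {out.1} {out.2} {out.3, u2.2} {u1.1} {u1.2, u3.1} {u1.3} {u2.1, u4.1} {u2.3} {u3.2} {u3.3} {u4.2} {u4.3}


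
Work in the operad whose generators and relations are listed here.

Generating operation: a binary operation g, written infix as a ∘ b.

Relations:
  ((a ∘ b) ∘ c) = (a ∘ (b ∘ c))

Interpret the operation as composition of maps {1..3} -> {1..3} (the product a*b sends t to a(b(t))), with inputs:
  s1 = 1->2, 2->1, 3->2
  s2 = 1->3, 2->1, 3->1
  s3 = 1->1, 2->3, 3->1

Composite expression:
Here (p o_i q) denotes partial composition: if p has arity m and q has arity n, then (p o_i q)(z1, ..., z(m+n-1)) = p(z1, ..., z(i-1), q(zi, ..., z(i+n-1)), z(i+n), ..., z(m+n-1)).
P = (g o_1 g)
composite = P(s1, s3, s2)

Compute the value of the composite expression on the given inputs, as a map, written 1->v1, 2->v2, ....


1->2, 2->2, 3->2

(s1 ∘ s3) = 1->2, 2->2, 3->2
((s1 ∘ s3) ∘ s2) = 1->2, 2->2, 3->2


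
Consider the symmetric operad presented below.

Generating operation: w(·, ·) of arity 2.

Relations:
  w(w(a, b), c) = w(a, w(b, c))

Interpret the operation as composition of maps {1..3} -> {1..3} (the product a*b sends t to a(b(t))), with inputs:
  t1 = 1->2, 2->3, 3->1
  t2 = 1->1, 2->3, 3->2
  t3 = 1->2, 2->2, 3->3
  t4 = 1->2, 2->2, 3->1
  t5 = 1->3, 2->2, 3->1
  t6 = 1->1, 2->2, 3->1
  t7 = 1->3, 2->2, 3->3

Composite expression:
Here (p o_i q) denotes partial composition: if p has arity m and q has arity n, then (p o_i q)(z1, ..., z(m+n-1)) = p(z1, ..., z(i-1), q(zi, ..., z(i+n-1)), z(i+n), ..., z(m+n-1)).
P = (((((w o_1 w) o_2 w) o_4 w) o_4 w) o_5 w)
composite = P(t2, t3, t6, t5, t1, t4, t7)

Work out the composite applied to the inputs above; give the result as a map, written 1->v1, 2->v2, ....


1->3, 2->3, 3->3


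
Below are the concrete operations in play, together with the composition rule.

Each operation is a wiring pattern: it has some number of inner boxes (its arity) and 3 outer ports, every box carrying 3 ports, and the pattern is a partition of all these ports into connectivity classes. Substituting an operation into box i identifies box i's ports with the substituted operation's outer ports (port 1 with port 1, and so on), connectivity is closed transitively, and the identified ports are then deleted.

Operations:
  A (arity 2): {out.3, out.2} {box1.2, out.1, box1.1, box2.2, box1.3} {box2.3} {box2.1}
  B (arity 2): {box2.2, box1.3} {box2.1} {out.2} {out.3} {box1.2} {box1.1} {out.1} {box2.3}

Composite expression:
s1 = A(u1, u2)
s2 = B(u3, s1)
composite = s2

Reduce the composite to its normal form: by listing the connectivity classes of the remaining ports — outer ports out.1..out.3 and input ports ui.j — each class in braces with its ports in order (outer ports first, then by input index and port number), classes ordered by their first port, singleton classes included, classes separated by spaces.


{out.1} {out.2} {out.3} {u1.1, u1.2, u1.3, u2.2} {u2.1} {u2.3} {u3.1} {u3.2} {u3.3}

Two ports join when wires chain via B-identified ports.
stage A: inputs (u1, u2), connectivity {out.1, u1.1, u1.2, u1.3, u2.2} {out.2, out.3} {u2.1} {u2.3}, out.j its boundary
stage B: inputs (u3, u1, u2), connectivity {out.1} {out.2} {out.3} {u1.1, u1.2, u1.3, u2.2} {u2.1} {u2.3} {u3.1} {u3.2} {u3.3}, out.j its boundary


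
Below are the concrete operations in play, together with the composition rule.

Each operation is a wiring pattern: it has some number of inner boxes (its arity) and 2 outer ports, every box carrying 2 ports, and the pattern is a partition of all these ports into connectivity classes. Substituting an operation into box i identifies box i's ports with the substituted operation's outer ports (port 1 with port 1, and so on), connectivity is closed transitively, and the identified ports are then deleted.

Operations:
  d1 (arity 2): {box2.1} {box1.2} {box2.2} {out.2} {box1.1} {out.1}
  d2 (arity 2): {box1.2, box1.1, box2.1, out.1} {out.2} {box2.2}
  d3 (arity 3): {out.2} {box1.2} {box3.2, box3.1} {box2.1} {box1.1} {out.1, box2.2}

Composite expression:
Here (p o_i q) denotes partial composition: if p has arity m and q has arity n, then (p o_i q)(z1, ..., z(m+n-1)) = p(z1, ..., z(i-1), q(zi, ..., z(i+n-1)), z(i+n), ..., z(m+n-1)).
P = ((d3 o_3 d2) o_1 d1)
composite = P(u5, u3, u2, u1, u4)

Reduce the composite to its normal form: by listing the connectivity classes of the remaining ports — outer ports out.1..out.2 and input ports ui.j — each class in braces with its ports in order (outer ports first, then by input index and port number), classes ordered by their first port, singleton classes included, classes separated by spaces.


{out.1, u2.2} {out.2} {u1.1, u1.2, u4.1} {u2.1} {u3.1} {u3.2} {u4.2} {u5.1} {u5.2}

Two ports join when wires chain via d3-identified ports.
composing d1 on (u5, u3), with out.j its own outer ports: {out.1} {out.2} {u3.1} {u3.2} {u5.1} {u5.2}
composing d2 on (u1, u4), with out.j its own outer ports: {out.1, u1.1, u1.2, u4.1} {out.2} {u4.2}
composing d3 on (u5, u3, u2, u1, u4), with out.j its own outer ports: {out.1, u2.2} {out.2} {u1.1, u1.2, u4.1} {u2.1} {u3.1} {u3.2} {u4.2} {u5.1} {u5.2}


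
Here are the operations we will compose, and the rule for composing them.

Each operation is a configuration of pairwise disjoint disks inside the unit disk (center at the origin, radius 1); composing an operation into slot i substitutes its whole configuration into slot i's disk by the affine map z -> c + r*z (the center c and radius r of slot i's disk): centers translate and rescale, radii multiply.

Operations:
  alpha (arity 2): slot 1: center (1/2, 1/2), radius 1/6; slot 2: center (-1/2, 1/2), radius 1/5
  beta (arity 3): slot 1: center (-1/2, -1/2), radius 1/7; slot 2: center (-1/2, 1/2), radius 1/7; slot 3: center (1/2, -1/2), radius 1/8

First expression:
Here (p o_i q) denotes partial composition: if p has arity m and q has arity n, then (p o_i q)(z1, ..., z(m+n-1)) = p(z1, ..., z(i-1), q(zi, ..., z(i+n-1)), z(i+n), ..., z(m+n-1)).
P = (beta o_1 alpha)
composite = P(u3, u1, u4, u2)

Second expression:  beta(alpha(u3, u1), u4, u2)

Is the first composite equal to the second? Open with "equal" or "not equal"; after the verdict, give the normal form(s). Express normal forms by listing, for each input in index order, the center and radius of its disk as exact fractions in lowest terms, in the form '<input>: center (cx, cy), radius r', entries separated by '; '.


equal: each reduces to u1: center (-4/7, -3/7), radius 1/35; u2: center (1/2, -1/2), radius 1/8; u3: center (-3/7, -3/7), radius 1/42; u4: center (-1/2, 1/2), radius 1/7


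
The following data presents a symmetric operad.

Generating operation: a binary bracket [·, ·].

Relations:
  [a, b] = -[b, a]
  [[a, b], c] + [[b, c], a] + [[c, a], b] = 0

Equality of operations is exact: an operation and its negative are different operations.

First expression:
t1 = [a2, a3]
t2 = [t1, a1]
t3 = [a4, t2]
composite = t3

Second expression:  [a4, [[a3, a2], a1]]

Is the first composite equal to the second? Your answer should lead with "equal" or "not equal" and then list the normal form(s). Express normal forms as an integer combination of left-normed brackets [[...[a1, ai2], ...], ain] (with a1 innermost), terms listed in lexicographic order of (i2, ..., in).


not equal; first: [[[a1, a2], a3], a4] - [[[a1, a3], a2], a4]; second: -[[[a1, a2], a3], a4] + [[[a1, a3], a2], a4]


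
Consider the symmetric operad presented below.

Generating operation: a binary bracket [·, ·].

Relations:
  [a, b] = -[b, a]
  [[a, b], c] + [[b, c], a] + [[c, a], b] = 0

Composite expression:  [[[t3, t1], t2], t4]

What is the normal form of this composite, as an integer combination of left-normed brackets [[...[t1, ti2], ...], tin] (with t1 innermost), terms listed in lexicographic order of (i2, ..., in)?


A multilinear Lie element is pinned by t1-initial words (t1 innermost).
Composite bracket: [[[t3, t1], t2], t4]
Applying ab - ba throughout gives 8 signed words (2^3 = 8).
The t1-initial words carry the normal form:
  the word t1t3t2t4 carries sign -1 and contributes -[[[t1, t3], t2], t4]

-[[[t1, t3], t2], t4]


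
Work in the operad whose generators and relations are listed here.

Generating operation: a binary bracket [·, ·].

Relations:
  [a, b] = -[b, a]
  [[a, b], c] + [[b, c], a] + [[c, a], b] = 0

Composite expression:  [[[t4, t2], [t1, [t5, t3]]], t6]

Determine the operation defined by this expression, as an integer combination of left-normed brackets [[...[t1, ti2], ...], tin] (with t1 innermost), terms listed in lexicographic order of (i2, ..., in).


-[[[[[t1, t3], t5], t2], t4], t6] + [[[[[t1, t3], t5], t4], t2], t6] + [[[[[t1, t5], t3], t2], t4], t6] - [[[[[t1, t5], t3], t4], t2], t6]

Antisymmetry and Jacobi reduce to t1-anchored left-normed brackets.
Composite bracket: [[[t4, t2], [t1, [t5, t3]]], t6]
Applying ab - ba throughout gives 32 signed words (2^5 = 32).
The t1-initial words carry the normal form:
  sign of t1t3t5t2t4t6 is -1, so it contributes -[[[[[t1, t3], t5], t2], t4], t6]
  sign of t1t3t5t4t2t6 is +1, so it contributes +[[[[[t1, t3], t5], t4], t2], t6]
  sign of t1t5t3t2t4t6 is +1, so it contributes +[[[[[t1, t5], t3], t2], t4], t6]
  sign of t1t5t3t4t2t6 is -1, so it contributes -[[[[[t1, t5], t3], t4], t2], t6]


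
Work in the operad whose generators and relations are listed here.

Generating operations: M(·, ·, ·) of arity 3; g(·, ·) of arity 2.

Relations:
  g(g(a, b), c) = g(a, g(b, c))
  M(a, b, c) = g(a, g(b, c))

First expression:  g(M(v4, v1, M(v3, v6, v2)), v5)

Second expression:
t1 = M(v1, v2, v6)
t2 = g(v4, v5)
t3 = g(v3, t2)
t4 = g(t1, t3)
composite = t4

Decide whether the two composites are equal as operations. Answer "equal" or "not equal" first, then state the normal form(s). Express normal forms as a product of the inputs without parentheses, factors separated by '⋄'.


not equal: they reduce to v4 ⋄ v1 ⋄ v3 ⋄ v6 ⋄ v2 ⋄ v5 and v1 ⋄ v2 ⋄ v6 ⋄ v3 ⋄ v4 ⋄ v5


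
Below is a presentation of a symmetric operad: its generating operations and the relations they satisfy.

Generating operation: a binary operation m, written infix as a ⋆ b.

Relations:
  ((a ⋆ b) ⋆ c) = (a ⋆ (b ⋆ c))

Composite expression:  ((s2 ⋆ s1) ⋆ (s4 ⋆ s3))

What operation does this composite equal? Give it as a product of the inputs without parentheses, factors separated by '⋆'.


s2 ⋆ s1 ⋆ s4 ⋆ s3

All parenthesizations of m agree; list the s-inputs left to right.
(s2 ⋆ s1) linearizes to s2 ⋆ s1
(s4 ⋆ s3) linearizes to s4 ⋆ s3
((s2 ⋆ s1) ⋆ (s4 ⋆ s3)) linearizes to s2 ⋆ s1 ⋆ s4 ⋆ s3


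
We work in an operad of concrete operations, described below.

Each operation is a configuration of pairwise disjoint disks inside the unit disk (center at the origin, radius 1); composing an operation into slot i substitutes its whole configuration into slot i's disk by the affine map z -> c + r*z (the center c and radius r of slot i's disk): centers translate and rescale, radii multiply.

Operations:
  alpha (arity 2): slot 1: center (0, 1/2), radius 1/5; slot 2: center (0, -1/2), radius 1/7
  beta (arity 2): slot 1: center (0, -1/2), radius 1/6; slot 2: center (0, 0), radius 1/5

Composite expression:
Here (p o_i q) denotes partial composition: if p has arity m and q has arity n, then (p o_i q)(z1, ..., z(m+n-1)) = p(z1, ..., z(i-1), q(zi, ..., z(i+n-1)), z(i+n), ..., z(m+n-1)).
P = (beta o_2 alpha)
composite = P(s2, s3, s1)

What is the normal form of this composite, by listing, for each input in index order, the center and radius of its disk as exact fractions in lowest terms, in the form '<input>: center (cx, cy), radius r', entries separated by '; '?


s1: center (0, -1/10), radius 1/35; s2: center (0, -1/2), radius 1/6; s3: center (0, 1/10), radius 1/25

Each s-disk chains the slot maps above it in beta; radii multiply.
input s2: composing its 1 substitution step yields center (0, -1/2), radius 1/6
input s3: composing its 2 substitution steps yields center (0, 1/10), radius 1/25
input s1: composing its 2 substitution steps yields center (0, -1/10), radius 1/35


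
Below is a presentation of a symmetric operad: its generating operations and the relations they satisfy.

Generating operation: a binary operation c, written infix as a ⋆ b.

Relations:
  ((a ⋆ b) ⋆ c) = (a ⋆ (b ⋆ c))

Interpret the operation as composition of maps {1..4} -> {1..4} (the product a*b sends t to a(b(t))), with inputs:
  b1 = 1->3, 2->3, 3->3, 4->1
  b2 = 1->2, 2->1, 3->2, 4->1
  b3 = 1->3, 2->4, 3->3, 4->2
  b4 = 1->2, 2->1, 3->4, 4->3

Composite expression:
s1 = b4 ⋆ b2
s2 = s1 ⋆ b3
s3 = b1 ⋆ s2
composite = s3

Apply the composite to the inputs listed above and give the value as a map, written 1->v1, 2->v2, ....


1->3, 2->3, 3->3, 4->3

(b4 ⋆ b2) = 1->1, 2->2, 3->1, 4->2
((b4 ⋆ b2) ⋆ b3) = 1->1, 2->2, 3->1, 4->2
(b1 ⋆ ((b4 ⋆ b2) ⋆ b3)) = 1->3, 2->3, 3->3, 4->3


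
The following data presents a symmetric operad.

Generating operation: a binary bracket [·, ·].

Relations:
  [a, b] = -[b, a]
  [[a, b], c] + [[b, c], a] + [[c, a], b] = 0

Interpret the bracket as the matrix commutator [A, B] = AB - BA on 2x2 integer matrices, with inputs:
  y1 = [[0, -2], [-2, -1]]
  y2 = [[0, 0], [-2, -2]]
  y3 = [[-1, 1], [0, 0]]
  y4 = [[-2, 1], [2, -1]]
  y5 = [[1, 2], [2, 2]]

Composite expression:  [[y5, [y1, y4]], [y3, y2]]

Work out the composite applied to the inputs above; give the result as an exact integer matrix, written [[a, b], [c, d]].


[[-34, 28], [40, 34]]

[y1, y4] = [[-2, -1], [0, 2]]
[y5, [y1, y4]] = [[2, 9], [-8, -2]]
[y3, y2] = [[-2, -2], [-2, 2]]
[[y5, [y1, y4]], [y3, y2]] = [[-34, 28], [40, 34]]


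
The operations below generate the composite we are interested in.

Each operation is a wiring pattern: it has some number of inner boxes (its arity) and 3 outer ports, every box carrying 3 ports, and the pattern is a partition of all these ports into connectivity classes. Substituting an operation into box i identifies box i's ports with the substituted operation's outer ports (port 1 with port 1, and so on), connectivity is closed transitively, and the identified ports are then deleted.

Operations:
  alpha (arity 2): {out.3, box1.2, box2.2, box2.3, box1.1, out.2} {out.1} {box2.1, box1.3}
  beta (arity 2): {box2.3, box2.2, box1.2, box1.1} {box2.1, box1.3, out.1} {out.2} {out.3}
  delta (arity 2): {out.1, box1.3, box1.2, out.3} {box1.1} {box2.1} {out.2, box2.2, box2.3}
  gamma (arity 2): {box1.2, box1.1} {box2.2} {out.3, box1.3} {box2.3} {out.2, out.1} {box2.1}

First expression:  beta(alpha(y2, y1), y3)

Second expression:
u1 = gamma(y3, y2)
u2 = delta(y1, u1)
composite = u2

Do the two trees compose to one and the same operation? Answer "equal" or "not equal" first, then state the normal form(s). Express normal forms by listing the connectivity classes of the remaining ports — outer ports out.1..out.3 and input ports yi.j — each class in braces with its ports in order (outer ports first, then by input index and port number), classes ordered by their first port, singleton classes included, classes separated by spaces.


In normal form, the first expression is {out.1, y1.2, y1.3, y2.1, y2.2, y3.1, y3.2, y3.3} {out.2} {out.3} {y1.1, y2.3}
In normal form, the second expression is {out.1, out.3, y1.2, y1.3} {out.2, y3.3} {y1.1} {y2.1} {y2.2} {y2.3} {y3.1, y3.2}
Different reductions; not equal.

not equal: they reduce to {out.1, y1.2, y1.3, y2.1, y2.2, y3.1, y3.2, y3.3} {out.2} {out.3} {y1.1, y2.3} and {out.1, out.3, y1.2, y1.3} {out.2, y3.3} {y1.1} {y2.1} {y2.2} {y2.3} {y3.1, y3.2}


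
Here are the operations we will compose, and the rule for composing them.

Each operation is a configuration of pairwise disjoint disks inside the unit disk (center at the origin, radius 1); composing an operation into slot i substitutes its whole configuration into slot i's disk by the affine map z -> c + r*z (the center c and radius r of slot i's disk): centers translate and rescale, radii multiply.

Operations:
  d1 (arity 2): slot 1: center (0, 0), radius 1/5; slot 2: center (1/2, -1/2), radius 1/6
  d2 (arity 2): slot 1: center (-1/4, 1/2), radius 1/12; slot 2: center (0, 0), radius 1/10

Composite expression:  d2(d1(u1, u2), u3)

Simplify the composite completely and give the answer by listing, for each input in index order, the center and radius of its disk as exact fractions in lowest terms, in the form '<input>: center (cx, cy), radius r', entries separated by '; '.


Only the slot chain above each u matters under d2; compose those maps.
u1: after 2 affine steps, its disk has center (-1/4, 1/2), radius 1/60
u2: after 2 affine steps, its disk has center (-5/24, 11/24), radius 1/72
u3: after 1 affine step, its disk has center (0, 0), radius 1/10

u1: center (-1/4, 1/2), radius 1/60; u2: center (-5/24, 11/24), radius 1/72; u3: center (0, 0), radius 1/10


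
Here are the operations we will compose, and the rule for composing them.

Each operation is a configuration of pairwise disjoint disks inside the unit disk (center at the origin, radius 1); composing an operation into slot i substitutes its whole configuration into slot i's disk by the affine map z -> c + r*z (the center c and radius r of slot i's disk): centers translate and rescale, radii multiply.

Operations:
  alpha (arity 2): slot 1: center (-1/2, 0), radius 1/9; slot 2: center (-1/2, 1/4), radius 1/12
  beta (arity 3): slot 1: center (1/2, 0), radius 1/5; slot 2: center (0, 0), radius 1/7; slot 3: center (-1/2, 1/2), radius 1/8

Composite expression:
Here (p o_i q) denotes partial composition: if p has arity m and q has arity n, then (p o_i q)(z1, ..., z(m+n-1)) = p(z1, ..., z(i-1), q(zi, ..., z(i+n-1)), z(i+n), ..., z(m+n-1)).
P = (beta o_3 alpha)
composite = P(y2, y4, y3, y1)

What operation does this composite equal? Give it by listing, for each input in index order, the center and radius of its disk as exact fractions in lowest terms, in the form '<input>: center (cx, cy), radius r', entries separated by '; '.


Nesting under beta composes maps z -> c + r*z down each y-path.
input y2: applying the 1 nested substitution gives center (1/2, 0), radius 1/5
input y4: applying the 1 nested substitution gives center (0, 0), radius 1/7
input y3: applying the 2 nested substitutions gives center (-9/16, 1/2), radius 1/72
input y1: applying the 2 nested substitutions gives center (-9/16, 17/32), radius 1/96

y1: center (-9/16, 17/32), radius 1/96; y2: center (1/2, 0), radius 1/5; y3: center (-9/16, 1/2), radius 1/72; y4: center (0, 0), radius 1/7


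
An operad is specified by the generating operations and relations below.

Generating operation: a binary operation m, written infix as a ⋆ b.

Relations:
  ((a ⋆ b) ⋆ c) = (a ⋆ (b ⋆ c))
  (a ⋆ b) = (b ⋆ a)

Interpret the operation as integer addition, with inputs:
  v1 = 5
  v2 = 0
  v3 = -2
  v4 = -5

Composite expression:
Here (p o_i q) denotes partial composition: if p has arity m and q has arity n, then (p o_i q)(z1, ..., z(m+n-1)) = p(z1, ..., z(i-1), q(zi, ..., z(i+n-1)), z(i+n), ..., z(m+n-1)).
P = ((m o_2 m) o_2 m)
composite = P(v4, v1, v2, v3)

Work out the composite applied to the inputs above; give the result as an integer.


-2

(v1 ⋆ v2) = 5
((v1 ⋆ v2) ⋆ v3) = 3
(v4 ⋆ ((v1 ⋆ v2) ⋆ v3)) = -2


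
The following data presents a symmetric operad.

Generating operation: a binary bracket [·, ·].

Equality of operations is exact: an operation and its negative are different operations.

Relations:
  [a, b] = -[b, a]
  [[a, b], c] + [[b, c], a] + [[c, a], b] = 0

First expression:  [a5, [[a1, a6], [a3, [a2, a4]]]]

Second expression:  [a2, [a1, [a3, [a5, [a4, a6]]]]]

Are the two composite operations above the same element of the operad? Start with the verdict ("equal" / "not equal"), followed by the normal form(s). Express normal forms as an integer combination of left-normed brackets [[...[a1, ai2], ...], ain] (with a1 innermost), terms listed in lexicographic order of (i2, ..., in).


Reducing the first expression gives [[[[[a1, a6], a2], a4], a3], a5] - [[[[[a1, a6], a3], a2], a4], a5] + [[[[[a1, a6], a3], a4], a2], a5] - [[[[[a1, a6], a4], a2], a3], a5]
Reducing the second expression gives [[[[[a1, a3], a4], a6], a5], a2] - [[[[[a1, a3], a5], a4], a6], a2] + [[[[[a1, a3], a5], a6], a4], a2] - [[[[[a1, a3], a6], a4], a5], a2] - [[[[[a1, a4], a6], a5], a3], a2] + [[[[[a1, a5], a4], a6], a3], a2] - [[[[[a1, a5], a6], a4], a3], a2] + [[[[[a1, a6], a4], a5], a3], a2]
They disagree, so not equal.

not equal: they reduce to [[[[[a1, a6], a2], a4], a3], a5] - [[[[[a1, a6], a3], a2], a4], a5] + [[[[[a1, a6], a3], a4], a2], a5] - [[[[[a1, a6], a4], a2], a3], a5] and [[[[[a1, a3], a4], a6], a5], a2] - [[[[[a1, a3], a5], a4], a6], a2] + [[[[[a1, a3], a5], a6], a4], a2] - [[[[[a1, a3], a6], a4], a5], a2] - [[[[[a1, a4], a6], a5], a3], a2] + [[[[[a1, a5], a4], a6], a3], a2] - [[[[[a1, a5], a6], a4], a3], a2] + [[[[[a1, a6], a4], a5], a3], a2]


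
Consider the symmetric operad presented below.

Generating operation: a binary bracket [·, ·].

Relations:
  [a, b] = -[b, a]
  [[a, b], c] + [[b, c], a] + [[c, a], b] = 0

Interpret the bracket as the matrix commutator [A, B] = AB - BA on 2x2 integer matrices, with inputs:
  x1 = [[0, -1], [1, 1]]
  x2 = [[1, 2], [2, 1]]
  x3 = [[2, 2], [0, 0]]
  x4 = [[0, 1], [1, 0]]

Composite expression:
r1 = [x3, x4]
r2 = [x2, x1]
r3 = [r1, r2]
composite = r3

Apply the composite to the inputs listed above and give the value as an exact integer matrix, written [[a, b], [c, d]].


[[0, -8], [-8, 0]]

[x3, x4] = [[2, 2], [-2, -2]]
[x2, x1] = [[4, 2], [-2, -4]]
[[x3, x4], [x2, x1]] = [[0, -8], [-8, 0]]


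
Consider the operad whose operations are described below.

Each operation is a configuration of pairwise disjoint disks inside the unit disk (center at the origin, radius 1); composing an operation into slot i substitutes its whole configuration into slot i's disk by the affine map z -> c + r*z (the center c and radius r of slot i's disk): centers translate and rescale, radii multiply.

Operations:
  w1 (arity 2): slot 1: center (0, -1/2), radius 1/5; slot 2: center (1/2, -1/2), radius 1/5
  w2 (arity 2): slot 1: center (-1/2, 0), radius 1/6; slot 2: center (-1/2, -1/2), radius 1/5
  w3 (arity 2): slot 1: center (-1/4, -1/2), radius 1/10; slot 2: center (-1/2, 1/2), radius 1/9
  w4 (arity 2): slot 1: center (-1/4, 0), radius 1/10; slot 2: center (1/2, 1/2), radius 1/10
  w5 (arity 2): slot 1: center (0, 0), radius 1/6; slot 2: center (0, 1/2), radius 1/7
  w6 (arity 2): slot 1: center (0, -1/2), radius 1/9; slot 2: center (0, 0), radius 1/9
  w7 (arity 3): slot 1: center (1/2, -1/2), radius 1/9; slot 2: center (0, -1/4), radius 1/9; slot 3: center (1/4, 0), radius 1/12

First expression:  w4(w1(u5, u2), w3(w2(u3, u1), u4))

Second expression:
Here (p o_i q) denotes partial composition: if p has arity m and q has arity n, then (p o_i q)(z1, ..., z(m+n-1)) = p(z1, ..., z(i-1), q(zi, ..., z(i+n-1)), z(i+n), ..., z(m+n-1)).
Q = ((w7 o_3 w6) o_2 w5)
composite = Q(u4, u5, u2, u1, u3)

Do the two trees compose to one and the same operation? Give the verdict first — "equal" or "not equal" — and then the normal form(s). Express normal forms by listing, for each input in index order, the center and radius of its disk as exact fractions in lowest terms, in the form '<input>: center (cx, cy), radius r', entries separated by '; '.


not equal; first: u1: center (47/100, 89/200), radius 1/500; u2: center (-1/5, -1/20), radius 1/50; u3: center (47/100, 9/20), radius 1/600; u4: center (9/20, 11/20), radius 1/90; u5: center (-1/4, -1/20), radius 1/50; second: u1: center (1/4, -1/24), radius 1/108; u2: center (0, -7/36), radius 1/63; u3: center (1/4, 0), radius 1/108; u4: center (1/2, -1/2), radius 1/9; u5: center (0, -1/4), radius 1/54

The first expression, normalized: u1: center (47/100, 89/200), radius 1/500; u2: center (-1/5, -1/20), radius 1/50; u3: center (47/100, 9/20), radius 1/600; u4: center (9/20, 11/20), radius 1/90; u5: center (-1/4, -1/20), radius 1/50
The second expression, normalized: u1: center (1/4, -1/24), radius 1/108; u2: center (0, -7/36), radius 1/63; u3: center (1/4, 0), radius 1/108; u4: center (1/2, -1/2), radius 1/9; u5: center (0, -1/4), radius 1/54
Different reductions; not equal.


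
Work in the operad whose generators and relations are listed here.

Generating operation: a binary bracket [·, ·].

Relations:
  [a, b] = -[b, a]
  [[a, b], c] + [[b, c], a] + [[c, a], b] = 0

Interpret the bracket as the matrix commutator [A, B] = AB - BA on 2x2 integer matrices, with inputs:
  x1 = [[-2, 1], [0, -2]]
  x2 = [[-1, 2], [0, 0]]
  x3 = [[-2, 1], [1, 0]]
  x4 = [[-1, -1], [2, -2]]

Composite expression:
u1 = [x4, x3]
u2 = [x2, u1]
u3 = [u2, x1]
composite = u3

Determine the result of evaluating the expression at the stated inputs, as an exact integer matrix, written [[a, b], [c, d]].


[[5, -20], [0, -5]]

[x4, x3] = [[-3, -1], [-5, 3]]
[x2, [x4, x3]] = [[-10, 13], [-5, 10]]
[[x2, [x4, x3]], x1] = [[5, -20], [0, -5]]


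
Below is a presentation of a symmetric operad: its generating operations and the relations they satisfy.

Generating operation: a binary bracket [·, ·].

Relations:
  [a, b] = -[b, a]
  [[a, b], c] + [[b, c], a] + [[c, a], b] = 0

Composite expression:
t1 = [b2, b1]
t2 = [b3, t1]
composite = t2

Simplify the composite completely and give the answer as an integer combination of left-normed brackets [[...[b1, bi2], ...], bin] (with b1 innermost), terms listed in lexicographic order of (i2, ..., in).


[[b1, b2], b3]


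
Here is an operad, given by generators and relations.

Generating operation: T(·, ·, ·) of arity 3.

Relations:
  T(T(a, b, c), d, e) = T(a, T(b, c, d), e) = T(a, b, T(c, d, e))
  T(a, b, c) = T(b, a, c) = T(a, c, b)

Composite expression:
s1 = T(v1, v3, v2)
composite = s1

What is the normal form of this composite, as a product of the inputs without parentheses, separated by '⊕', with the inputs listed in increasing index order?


Key point: T commutes, so take the v-inputs in any fixed order.
T(v1, v3, v2) reduces to v1 ⊕ v3 ⊕ v2
putting the inputs in ascending order: v1 ⊕ v2 ⊕ v3

v1 ⊕ v2 ⊕ v3


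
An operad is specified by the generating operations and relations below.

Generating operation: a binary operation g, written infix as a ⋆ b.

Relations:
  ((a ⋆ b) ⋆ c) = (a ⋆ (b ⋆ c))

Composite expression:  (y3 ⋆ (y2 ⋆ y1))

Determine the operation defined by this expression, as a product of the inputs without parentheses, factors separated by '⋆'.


y3 ⋆ y2 ⋆ y1

The g-tree's shape is irrelevant; the y-reading-order decides.
(y2 ⋆ y1) flattens to y2 ⋆ y1
(y3 ⋆ (y2 ⋆ y1)) flattens to y3 ⋆ y2 ⋆ y1


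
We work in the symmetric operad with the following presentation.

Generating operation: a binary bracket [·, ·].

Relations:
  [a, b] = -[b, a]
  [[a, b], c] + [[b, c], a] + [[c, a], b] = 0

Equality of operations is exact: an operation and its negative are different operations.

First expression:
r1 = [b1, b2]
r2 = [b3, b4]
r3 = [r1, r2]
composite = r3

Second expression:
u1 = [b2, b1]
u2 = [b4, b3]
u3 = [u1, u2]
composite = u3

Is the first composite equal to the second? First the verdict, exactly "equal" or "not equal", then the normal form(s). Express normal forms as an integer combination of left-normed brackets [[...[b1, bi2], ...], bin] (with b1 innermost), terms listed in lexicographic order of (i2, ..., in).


Reducing the first expression gives [[[b1, b2], b3], b4] - [[[b1, b2], b4], b3]
Reducing the second expression gives [[[b1, b2], b3], b4] - [[[b1, b2], b4], b3]
The forms coincide; equal.

equal — both sides give [[[b1, b2], b3], b4] - [[[b1, b2], b4], b3]


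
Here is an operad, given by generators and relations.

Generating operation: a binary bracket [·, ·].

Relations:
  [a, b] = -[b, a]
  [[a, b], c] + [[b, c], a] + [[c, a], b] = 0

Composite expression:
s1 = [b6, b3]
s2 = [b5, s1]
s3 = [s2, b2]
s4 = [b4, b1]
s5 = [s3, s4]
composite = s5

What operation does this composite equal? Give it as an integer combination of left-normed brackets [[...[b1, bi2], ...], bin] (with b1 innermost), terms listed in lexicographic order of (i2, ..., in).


-[[[[[b1, b4], b2], b3], b6], b5] + [[[[[b1, b4], b2], b5], b3], b6] - [[[[[b1, b4], b2], b5], b6], b3] + [[[[[b1, b4], b2], b6], b3], b5] + [[[[[b1, b4], b3], b6], b5], b2] - [[[[[b1, b4], b5], b3], b6], b2] + [[[[[b1, b4], b5], b6], b3], b2] - [[[[[b1, b4], b6], b3], b5], b2]

A multilinear Lie element is pinned by b1-initial words (b1 innermost).
Composite bracket: [[[b5, [b6, b3]], b2], [b4, b1]]
Applying ab - ba throughout gives 32 signed words (2^5 = 32).
Only words starting with b1 matter:
  from b1b4b2b3b6b5, sign -1: term -[[[[[b1, b4], b2], b3], b6], b5]
  from b1b4b2b5b3b6, sign +1: term +[[[[[b1, b4], b2], b5], b3], b6]
  from b1b4b2b5b6b3, sign -1: term -[[[[[b1, b4], b2], b5], b6], b3]
  from b1b4b2b6b3b5, sign +1: term +[[[[[b1, b4], b2], b6], b3], b5]
  from b1b4b3b6b5b2, sign +1: term +[[[[[b1, b4], b3], b6], b5], b2]
  from b1b4b5b3b6b2, sign -1: term -[[[[[b1, b4], b5], b3], b6], b2]
  from b1b4b5b6b3b2, sign +1: term +[[[[[b1, b4], b5], b6], b3], b2]
  from b1b4b6b3b5b2, sign -1: term -[[[[[b1, b4], b6], b3], b5], b2]


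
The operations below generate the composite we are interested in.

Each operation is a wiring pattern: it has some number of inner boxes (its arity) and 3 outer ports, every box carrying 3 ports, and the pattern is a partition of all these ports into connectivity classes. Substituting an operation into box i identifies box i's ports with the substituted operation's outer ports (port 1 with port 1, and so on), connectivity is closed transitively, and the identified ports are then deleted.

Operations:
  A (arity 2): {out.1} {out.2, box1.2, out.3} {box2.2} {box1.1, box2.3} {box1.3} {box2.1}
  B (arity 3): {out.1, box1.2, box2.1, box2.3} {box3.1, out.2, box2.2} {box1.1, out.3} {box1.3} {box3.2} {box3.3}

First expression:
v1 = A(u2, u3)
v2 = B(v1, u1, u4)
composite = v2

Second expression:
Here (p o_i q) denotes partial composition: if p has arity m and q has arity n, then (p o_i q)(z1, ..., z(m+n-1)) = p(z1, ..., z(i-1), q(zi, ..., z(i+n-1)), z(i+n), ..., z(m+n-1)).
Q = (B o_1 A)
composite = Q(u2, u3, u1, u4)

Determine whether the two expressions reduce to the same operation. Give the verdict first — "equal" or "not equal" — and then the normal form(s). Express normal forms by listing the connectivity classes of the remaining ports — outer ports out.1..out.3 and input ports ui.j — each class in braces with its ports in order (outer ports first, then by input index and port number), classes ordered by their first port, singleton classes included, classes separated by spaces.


Reducing the first expression gives {out.1, u1.1, u1.3, u2.2} {out.2, u1.2, u4.1} {out.3} {u2.1, u3.3} {u2.3} {u3.1} {u3.2} {u4.2} {u4.3}
Reducing the second expression gives {out.1, u1.1, u1.3, u2.2} {out.2, u1.2, u4.1} {out.3} {u2.1, u3.3} {u2.3} {u3.1} {u3.2} {u4.2} {u4.3}
Same normal form: equal.

equal; the common form is {out.1, u1.1, u1.3, u2.2} {out.2, u1.2, u4.1} {out.3} {u2.1, u3.3} {u2.3} {u3.1} {u3.2} {u4.2} {u4.3}
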